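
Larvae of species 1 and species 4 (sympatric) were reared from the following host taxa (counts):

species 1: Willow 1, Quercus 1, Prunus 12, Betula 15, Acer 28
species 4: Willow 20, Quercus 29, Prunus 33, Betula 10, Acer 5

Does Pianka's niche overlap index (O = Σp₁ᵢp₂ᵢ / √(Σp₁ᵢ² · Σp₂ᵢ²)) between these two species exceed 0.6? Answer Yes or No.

Proportions for species 1 (n=57): 1/57=0.0175, 1/57=0.0175, 12/57=0.2105, 15/57=0.2632, 28/57=0.4912
Proportions for species 4 (n=97): 20/97=0.2062, 29/97=0.2990, 33/97=0.3402, 10/97=0.1031, 5/97=0.0515
Σ p₁ᵢp₂ᵢ = 0.003609 + 0.005233 + 0.071612 + 0.027136 + 0.025297 = 0.132887
Σp_1ᵢ² = 0.0175² + 0.0175² + 0.2105² + 0.2632² + 0.4912² = 0.000306 + 0.000306 + 0.044310 + 0.069274 + 0.241277 = 0.355473
Σp_2ᵢ² = 0.2062² + 0.2990² + 0.3402² + 0.1031² + 0.0515² = 0.042518 + 0.089401 + 0.115736 + 0.010630 + 0.002652 = 0.260937
O = 0.132887 / √(0.355473 × 0.260937) = 0.132887 / 0.3045588 = 0.4363
O = 0.4363 < 0.6 → No.

No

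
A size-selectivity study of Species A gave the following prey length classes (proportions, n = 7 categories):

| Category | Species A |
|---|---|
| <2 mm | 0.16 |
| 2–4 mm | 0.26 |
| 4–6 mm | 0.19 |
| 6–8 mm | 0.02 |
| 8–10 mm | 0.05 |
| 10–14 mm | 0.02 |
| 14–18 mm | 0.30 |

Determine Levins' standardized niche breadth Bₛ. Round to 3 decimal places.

0.582

Σpᵢ² = 0.16² + 0.26² + 0.19² + 0.02² + 0.05² + 0.02² + 0.30² = 0.0256 + 0.0676 + 0.0361 + 0.0004 + 0.0025 + 0.0004 + 0.0900 = 0.2226
B = 1 / 0.2226 = 4.49236
Bₛ = (B − 1)/(n − 1) = (4.49236 − 1)/(7 − 1) = 3.49236/6 = 0.58206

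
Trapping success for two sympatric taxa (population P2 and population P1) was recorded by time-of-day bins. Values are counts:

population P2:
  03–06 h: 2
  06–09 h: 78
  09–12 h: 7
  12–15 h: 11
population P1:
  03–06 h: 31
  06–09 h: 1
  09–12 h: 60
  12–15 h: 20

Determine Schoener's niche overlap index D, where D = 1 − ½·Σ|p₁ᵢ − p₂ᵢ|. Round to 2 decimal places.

Proportions for population P2 (n=98): 2/98=0.0204, 78/98=0.7959, 7/98=0.0714, 11/98=0.1122
Proportions for population P1 (n=112): 31/112=0.2768, 1/112=0.0089, 60/112=0.5357, 20/112=0.1786
Σ|p₁ᵢ − p₂ᵢ| = 0.2564 + 0.7870 + 0.4643 + 0.0664 = 1.5741
D = 1 − ½ × 1.5741 = 1 − 0.78705 = 0.21295

0.21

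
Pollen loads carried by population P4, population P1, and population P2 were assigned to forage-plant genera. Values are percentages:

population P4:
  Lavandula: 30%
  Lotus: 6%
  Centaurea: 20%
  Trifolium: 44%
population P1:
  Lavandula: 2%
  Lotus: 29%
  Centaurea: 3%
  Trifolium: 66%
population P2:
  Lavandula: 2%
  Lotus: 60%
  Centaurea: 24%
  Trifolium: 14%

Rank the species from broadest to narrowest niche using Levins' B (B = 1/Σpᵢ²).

population P4 > population P2 > population P1

Convert percentages to proportions (divide by 100).
Σp_P4ᵢ² = 0.30² + 0.06² + 0.20² + 0.44² = 0.0900 + 0.0036 + 0.0400 + 0.1936 = 0.3272
B_P4 = 1 / 0.3272 = 3.0562
Σp_P1ᵢ² = 0.02² + 0.29² + 0.03² + 0.66² = 0.0004 + 0.0841 + 0.0009 + 0.4356 = 0.5210
B_P1 = 1 / 0.5210 = 1.9194
Σp_P2ᵢ² = 0.02² + 0.60² + 0.24² + 0.14² = 0.0004 + 0.3600 + 0.0576 + 0.0196 = 0.4376
B_P2 = 1 / 0.4376 = 2.2852
Ranking by B (broadest → narrowest): population P4 (3.06) > population P2 (2.29) > population P1 (1.92)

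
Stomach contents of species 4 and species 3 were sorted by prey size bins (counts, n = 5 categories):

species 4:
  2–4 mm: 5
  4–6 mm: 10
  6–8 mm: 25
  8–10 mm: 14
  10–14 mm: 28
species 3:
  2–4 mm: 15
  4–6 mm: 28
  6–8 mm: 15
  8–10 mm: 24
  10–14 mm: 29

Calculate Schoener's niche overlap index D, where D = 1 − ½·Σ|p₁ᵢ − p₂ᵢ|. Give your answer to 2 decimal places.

0.75

Proportions for species 4 (n=82): 5/82=0.0610, 10/82=0.1220, 25/82=0.3049, 14/82=0.1707, 28/82=0.3415
Proportions for species 3 (n=111): 15/111=0.1351, 28/111=0.2523, 15/111=0.1351, 24/111=0.2162, 29/111=0.2613
Σ|p₁ᵢ − p₂ᵢ| = 0.0741 + 0.1303 + 0.1698 + 0.0455 + 0.0802 = 0.4999
D = 1 − ½ × 0.4999 = 1 − 0.24995 = 0.75005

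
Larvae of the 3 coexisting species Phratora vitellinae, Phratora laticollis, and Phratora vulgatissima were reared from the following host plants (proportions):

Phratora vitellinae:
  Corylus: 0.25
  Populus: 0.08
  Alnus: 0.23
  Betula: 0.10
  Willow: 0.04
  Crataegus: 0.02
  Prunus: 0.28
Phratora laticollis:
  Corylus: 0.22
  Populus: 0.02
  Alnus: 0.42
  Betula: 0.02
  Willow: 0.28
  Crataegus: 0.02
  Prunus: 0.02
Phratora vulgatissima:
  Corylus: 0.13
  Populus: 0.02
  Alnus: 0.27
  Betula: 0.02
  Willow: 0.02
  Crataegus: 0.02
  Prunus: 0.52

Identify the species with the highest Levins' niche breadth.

Phratora vitellinae

Σp_viteᵢ² = 0.25² + 0.08² + 0.23² + 0.10² + 0.04² + 0.02² + 0.28² = 0.0625 + 0.0064 + 0.0529 + 0.0100 + 0.0016 + 0.0004 + 0.0784 = 0.2122
B_vite = 1 / 0.2122 = 4.7125
Σp_latiᵢ² = 0.22² + 0.02² + 0.42² + 0.02² + 0.28² + 0.02² + 0.02² = 0.0484 + 0.0004 + 0.1764 + 0.0004 + 0.0784 + 0.0004 + 0.0004 = 0.3048
B_lati = 1 / 0.3048 = 3.2808
Σp_vulgᵢ² = 0.13² + 0.02² + 0.27² + 0.02² + 0.02² + 0.02² + 0.52² = 0.0169 + 0.0004 + 0.0729 + 0.0004 + 0.0004 + 0.0004 + 0.2704 = 0.3618
B_vulg = 1 / 0.3618 = 2.7640
Highest B → broadest niche (most generalist): Phratora vitellinae (B = 4.71).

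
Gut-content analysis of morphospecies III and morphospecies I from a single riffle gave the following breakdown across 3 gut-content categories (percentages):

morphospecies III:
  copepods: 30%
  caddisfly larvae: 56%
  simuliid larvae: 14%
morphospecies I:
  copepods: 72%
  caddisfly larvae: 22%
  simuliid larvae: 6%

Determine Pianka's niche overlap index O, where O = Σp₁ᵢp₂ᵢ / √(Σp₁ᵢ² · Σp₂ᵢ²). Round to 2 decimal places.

Convert percentages to proportions (divide by 100).
Σ p₁ᵢp₂ᵢ = 0.2160 + 0.1232 + 0.0084 = 0.3476
Σp_1ᵢ² = 0.30² + 0.56² + 0.14² = 0.0900 + 0.3136 + 0.0196 = 0.4232
Σp_2ᵢ² = 0.72² + 0.22² + 0.06² = 0.5184 + 0.0484 + 0.0036 = 0.5704
O = 0.3476 / √(0.4232 × 0.5704) = 0.3476 / 0.49132 = 0.7075

0.71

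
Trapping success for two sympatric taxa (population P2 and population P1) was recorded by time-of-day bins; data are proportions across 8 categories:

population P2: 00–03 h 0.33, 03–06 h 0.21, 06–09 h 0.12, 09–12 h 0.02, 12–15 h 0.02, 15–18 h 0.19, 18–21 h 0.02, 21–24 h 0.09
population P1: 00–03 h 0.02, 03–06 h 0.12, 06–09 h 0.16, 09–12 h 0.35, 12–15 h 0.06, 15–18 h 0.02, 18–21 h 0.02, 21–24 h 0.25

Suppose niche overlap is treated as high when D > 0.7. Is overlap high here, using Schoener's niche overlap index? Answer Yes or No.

No

Σ|p₁ᵢ − p₂ᵢ| = 0.31 + 0.09 + 0.04 + 0.33 + 0.04 + 0.17 + 0.00 + 0.16 = 1.14
D = 1 − ½ × 1.14 = 1 − 0.570 = 0.4300
D = 0.4300 < 0.7 → No.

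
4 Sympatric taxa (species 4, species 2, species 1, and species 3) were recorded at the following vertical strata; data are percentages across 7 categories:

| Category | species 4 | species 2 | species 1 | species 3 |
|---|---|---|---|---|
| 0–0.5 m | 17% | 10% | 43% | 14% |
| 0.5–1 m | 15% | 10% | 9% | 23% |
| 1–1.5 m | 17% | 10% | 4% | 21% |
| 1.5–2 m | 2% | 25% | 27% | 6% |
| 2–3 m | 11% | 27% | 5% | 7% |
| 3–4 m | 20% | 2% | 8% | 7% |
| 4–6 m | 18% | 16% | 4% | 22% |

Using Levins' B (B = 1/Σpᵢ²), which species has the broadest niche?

species 4

Convert percentages to proportions (divide by 100).
Σp_4ᵢ² = 0.17² + 0.15² + 0.17² + 0.02² + 0.11² + 0.20² + 0.18² = 0.0289 + 0.0225 + 0.0289 + 0.0004 + 0.0121 + 0.0400 + 0.0324 = 0.1652
B_4 = 1 / 0.1652 = 6.0533
Σp_2ᵢ² = 0.10² + 0.10² + 0.10² + 0.25² + 0.27² + 0.02² + 0.16² = 0.0100 + 0.0100 + 0.0100 + 0.0625 + 0.0729 + 0.0004 + 0.0256 = 0.1914
B_2 = 1 / 0.1914 = 5.2247
Σp_1ᵢ² = 0.43² + 0.09² + 0.04² + 0.27² + 0.05² + 0.08² + 0.04² = 0.1849 + 0.0081 + 0.0016 + 0.0729 + 0.0025 + 0.0064 + 0.0016 = 0.2780
B_1 = 1 / 0.2780 = 3.5971
Σp_3ᵢ² = 0.14² + 0.23² + 0.21² + 0.06² + 0.07² + 0.07² + 0.22² = 0.0196 + 0.0529 + 0.0441 + 0.0036 + 0.0049 + 0.0049 + 0.0484 = 0.1784
B_3 = 1 / 0.1784 = 5.6054
Highest B → broadest niche (most generalist): species 4 (B = 6.05).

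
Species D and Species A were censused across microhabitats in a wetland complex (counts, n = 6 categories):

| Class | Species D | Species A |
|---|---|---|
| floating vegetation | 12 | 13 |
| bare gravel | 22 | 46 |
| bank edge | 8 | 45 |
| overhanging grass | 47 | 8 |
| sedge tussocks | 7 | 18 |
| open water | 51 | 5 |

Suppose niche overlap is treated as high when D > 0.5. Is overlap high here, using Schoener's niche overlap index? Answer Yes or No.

Proportions for Species D (n=147): 12/147=0.0816, 22/147=0.1497, 8/147=0.0544, 47/147=0.3197, 7/147=0.0476, 51/147=0.3469
Proportions for Species A (n=135): 13/135=0.0963, 46/135=0.3407, 45/135=0.3333, 8/135=0.0593, 18/135=0.1333, 5/135=0.0370
Σ|p₁ᵢ − p₂ᵢ| = 0.0147 + 0.1910 + 0.2789 + 0.2604 + 0.0857 + 0.3099 = 1.1406
D = 1 − ½ × 1.1406 = 1 − 0.57030 = 0.42970
D = 0.42970 < 0.5 → No.

No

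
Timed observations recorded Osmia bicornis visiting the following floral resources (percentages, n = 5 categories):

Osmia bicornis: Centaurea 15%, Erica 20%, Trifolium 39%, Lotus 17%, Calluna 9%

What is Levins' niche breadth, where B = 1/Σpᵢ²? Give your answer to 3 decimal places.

Convert percentages to proportions (divide by 100).
Σpᵢ² = 0.15² + 0.20² + 0.39² + 0.17² + 0.09² = 0.0225 + 0.0400 + 0.1521 + 0.0289 + 0.0081 = 0.2516
B = 1 / 0.2516 = 3.97456

3.975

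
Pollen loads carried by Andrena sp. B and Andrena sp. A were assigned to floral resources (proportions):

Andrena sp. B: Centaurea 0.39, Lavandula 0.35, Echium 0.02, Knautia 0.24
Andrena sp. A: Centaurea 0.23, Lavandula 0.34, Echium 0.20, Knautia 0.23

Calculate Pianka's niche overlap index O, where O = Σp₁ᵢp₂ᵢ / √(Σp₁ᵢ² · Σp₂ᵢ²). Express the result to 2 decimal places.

0.91

Σ p₁ᵢp₂ᵢ = 0.0897 + 0.1190 + 0.0040 + 0.0552 = 0.2679
Σp_1ᵢ² = 0.39² + 0.35² + 0.02² + 0.24² = 0.1521 + 0.1225 + 0.0004 + 0.0576 = 0.3326
Σp_2ᵢ² = 0.23² + 0.34² + 0.20² + 0.23² = 0.0529 + 0.1156 + 0.0400 + 0.0529 = 0.2614
O = 0.2679 / √(0.3326 × 0.2614) = 0.2679 / 0.29486 = 0.9086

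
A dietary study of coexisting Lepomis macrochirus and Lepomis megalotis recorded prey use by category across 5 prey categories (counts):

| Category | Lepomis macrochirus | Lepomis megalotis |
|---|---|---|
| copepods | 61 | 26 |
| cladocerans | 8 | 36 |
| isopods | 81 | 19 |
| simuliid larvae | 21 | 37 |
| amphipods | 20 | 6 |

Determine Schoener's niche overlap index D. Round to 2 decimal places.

0.56

Proportions for Lepomis macrochirus (n=191): 61/191=0.3194, 8/191=0.0419, 81/191=0.4241, 21/191=0.1099, 20/191=0.1047
Proportions for Lepomis megalotis (n=124): 26/124=0.2097, 36/124=0.2903, 19/124=0.1532, 37/124=0.2984, 6/124=0.0484
Σ|p₁ᵢ − p₂ᵢ| = 0.1097 + 0.2484 + 0.2709 + 0.1885 + 0.0563 = 0.8738
D = 1 − ½ × 0.8738 = 1 − 0.43690 = 0.56310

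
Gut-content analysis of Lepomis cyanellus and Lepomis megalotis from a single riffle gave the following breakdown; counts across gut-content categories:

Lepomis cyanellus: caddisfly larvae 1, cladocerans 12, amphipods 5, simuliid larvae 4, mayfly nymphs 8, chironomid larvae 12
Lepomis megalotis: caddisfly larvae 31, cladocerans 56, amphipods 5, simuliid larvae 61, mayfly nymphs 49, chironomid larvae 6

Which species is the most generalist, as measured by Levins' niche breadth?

Lepomis cyanellus

Proportions for Lepomis cyanellus (n=42): 1/42=0.0238, 12/42=0.2857, 5/42=0.1190, 4/42=0.0952, 8/42=0.1905, 12/42=0.2857
Proportions for Lepomis megalotis (n=208): 31/208=0.1490, 56/208=0.2692, 5/208=0.0240, 61/208=0.2933, 49/208=0.2356, 6/208=0.0288
Σp_cyanᵢ² = 0.0238² + 0.2857² + 0.1190² + 0.0952² + 0.1905² + 0.2857² = 0.000566 + 0.081624 + 0.014161 + 0.009063 + 0.036290 + 0.081624 = 0.223328
B_cyan = 1 / 0.223328 = 4.4777
Σp_megaᵢ² = 0.1490² + 0.2692² + 0.0240² + 0.2933² + 0.2356² + 0.0288² = 0.022201 + 0.072469 + 0.000576 + 0.086025 + 0.055507 + 0.000829 = 0.237607
B_mega = 1 / 0.237607 = 4.2086
Highest B → broadest niche (most generalist): Lepomis cyanellus (B = 4.48).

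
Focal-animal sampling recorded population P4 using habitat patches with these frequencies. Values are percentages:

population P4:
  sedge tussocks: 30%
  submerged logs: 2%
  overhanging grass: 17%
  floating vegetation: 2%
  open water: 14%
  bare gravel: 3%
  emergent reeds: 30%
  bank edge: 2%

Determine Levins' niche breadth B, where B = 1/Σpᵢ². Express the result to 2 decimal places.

4.34

Convert percentages to proportions (divide by 100).
Σpᵢ² = 0.30² + 0.02² + 0.17² + 0.02² + 0.14² + 0.03² + 0.30² + 0.02² = 0.0900 + 0.0004 + 0.0289 + 0.0004 + 0.0196 + 0.0009 + 0.0900 + 0.0004 = 0.2306
B = 1 / 0.2306 = 4.3365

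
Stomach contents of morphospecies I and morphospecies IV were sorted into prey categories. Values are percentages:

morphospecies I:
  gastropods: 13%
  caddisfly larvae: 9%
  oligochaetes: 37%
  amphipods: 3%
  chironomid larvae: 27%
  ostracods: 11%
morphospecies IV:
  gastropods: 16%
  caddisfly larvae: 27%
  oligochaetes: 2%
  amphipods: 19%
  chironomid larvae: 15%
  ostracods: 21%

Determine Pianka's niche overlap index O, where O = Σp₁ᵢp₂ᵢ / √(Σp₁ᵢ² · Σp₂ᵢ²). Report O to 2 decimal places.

0.54

Convert percentages to proportions (divide by 100).
Σ p₁ᵢp₂ᵢ = 0.0208 + 0.0243 + 0.0074 + 0.0057 + 0.0405 + 0.0231 = 0.1218
Σp_1ᵢ² = 0.13² + 0.09² + 0.37² + 0.03² + 0.27² + 0.11² = 0.0169 + 0.0081 + 0.1369 + 0.0009 + 0.0729 + 0.0121 = 0.2478
Σp_2ᵢ² = 0.16² + 0.27² + 0.02² + 0.19² + 0.15² + 0.21² = 0.0256 + 0.0729 + 0.0004 + 0.0361 + 0.0225 + 0.0441 = 0.2016
O = 0.1218 / √(0.2478 × 0.2016) = 0.1218 / 0.22351 = 0.5449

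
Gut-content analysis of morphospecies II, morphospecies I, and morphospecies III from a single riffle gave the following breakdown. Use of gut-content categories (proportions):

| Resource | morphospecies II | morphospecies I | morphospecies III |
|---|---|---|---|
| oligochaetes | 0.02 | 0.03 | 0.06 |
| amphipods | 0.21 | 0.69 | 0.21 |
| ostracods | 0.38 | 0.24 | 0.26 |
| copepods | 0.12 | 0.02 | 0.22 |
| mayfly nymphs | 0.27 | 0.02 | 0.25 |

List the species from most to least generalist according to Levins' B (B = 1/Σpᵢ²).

morphospecies III > morphospecies II > morphospecies I

Σp_IIᵢ² = 0.02² + 0.21² + 0.38² + 0.12² + 0.27² = 0.0004 + 0.0441 + 0.1444 + 0.0144 + 0.0729 = 0.2762
B_II = 1 / 0.2762 = 3.6206
Σp_Iᵢ² = 0.03² + 0.69² + 0.24² + 0.02² + 0.02² = 0.0009 + 0.4761 + 0.0576 + 0.0004 + 0.0004 = 0.5354
B_I = 1 / 0.5354 = 1.8678
Σp_IIIᵢ² = 0.06² + 0.21² + 0.26² + 0.22² + 0.25² = 0.0036 + 0.0441 + 0.0676 + 0.0484 + 0.0625 = 0.2262
B_III = 1 / 0.2262 = 4.4209
Ranking by B (broadest → narrowest): morphospecies III (4.42) > morphospecies II (3.62) > morphospecies I (1.87)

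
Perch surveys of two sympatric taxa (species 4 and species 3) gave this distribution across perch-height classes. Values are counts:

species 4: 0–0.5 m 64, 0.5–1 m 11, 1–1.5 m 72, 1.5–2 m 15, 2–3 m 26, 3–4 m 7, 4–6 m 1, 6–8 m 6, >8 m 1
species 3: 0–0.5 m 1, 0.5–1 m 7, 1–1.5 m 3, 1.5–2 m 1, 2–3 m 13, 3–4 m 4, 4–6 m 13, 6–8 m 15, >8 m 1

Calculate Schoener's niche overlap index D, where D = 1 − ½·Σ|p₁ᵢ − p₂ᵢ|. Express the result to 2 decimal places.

0.34

Proportions for species 4 (n=203): 64/203=0.3153, 11/203=0.0542, 72/203=0.3547, 15/203=0.0739, 26/203=0.1281, 7/203=0.0345, 1/203=0.0049, 6/203=0.0296, 1/203=0.0049
Proportions for species 3 (n=58): 1/58=0.0172, 7/58=0.1207, 3/58=0.0517, 1/58=0.0172, 13/58=0.2241, 4/58=0.0690, 13/58=0.2241, 15/58=0.2586, 1/58=0.0172
Σ|p₁ᵢ − p₂ᵢ| = 0.2981 + 0.0665 + 0.3030 + 0.0567 + 0.0960 + 0.0345 + 0.2192 + 0.2290 + 0.0123 = 1.3153
D = 1 − ½ × 1.3153 = 1 − 0.65765 = 0.34235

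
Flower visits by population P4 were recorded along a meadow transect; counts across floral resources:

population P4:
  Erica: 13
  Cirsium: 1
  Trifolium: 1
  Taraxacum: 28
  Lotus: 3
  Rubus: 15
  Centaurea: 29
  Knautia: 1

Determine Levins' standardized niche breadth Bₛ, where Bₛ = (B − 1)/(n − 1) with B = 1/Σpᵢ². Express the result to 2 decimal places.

0.44

Proportions for population P4 (n=91): 13/91=0.1429, 1/91=0.0110, 1/91=0.0110, 28/91=0.3077, 3/91=0.0330, 15/91=0.1648, 29/91=0.3187, 1/91=0.0110
Σpᵢ² = 0.1429² + 0.0110² + 0.0110² + 0.3077² + 0.0330² + 0.1648² + 0.3187² + 0.0110² = 0.020420 + 0.000121 + 0.000121 + 0.094679 + 0.001089 + 0.027159 + 0.101570 + 0.000121 = 0.245280
B = 1 / 0.245280 = 4.0770
Bₛ = (B − 1)/(n − 1) = (4.0770 − 1)/(8 − 1) = 3.0770/7 = 0.4396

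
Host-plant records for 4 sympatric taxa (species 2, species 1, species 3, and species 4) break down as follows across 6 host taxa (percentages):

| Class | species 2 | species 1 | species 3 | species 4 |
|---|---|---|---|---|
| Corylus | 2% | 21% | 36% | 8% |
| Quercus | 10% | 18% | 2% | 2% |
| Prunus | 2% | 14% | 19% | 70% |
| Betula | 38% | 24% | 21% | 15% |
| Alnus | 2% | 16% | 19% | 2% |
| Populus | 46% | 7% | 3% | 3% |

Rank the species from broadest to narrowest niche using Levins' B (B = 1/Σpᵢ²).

species 1 > species 3 > species 2 > species 4

Convert percentages to proportions (divide by 100).
Σp_2ᵢ² = 0.02² + 0.10² + 0.02² + 0.38² + 0.02² + 0.46² = 0.0004 + 0.0100 + 0.0004 + 0.1444 + 0.0004 + 0.2116 = 0.3672
B_2 = 1 / 0.3672 = 2.7233
Σp_1ᵢ² = 0.21² + 0.18² + 0.14² + 0.24² + 0.16² + 0.07² = 0.0441 + 0.0324 + 0.0196 + 0.0576 + 0.0256 + 0.0049 = 0.1842
B_1 = 1 / 0.1842 = 5.4289
Σp_3ᵢ² = 0.36² + 0.02² + 0.19² + 0.21² + 0.19² + 0.03² = 0.1296 + 0.0004 + 0.0361 + 0.0441 + 0.0361 + 0.0009 = 0.2472
B_3 = 1 / 0.2472 = 4.0453
Σp_4ᵢ² = 0.08² + 0.02² + 0.70² + 0.15² + 0.02² + 0.03² = 0.0064 + 0.0004 + 0.4900 + 0.0225 + 0.0004 + 0.0009 = 0.5206
B_4 = 1 / 0.5206 = 1.9209
Ranking by B (broadest → narrowest): species 1 (5.43) > species 3 (4.05) > species 2 (2.72) > species 4 (1.92)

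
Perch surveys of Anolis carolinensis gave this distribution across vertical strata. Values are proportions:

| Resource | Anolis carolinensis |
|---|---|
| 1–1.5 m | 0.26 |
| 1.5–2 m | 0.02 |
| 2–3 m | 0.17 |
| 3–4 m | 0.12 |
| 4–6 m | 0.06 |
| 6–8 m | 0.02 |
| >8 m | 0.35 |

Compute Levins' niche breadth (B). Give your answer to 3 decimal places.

4.205

Σpᵢ² = 0.26² + 0.02² + 0.17² + 0.12² + 0.06² + 0.02² + 0.35² = 0.0676 + 0.0004 + 0.0289 + 0.0144 + 0.0036 + 0.0004 + 0.1225 = 0.2378
B = 1 / 0.2378 = 4.20521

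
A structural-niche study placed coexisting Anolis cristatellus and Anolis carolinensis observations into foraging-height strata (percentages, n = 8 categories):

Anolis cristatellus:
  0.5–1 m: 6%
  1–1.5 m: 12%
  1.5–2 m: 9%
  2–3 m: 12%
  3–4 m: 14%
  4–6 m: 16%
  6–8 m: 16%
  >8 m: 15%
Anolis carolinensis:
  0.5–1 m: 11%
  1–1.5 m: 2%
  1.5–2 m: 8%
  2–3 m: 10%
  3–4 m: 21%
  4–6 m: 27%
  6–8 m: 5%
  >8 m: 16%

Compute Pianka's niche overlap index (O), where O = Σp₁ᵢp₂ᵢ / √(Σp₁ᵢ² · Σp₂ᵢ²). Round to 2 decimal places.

Convert percentages to proportions (divide by 100).
Σ p₁ᵢp₂ᵢ = 0.0066 + 0.0024 + 0.0072 + 0.0120 + 0.0294 + 0.0432 + 0.0080 + 0.0240 = 0.1328
Σp_1ᵢ² = 0.06² + 0.12² + 0.09² + 0.12² + 0.14² + 0.16² + 0.16² + 0.15² = 0.0036 + 0.0144 + 0.0081 + 0.0144 + 0.0196 + 0.0256 + 0.0256 + 0.0225 = 0.1338
Σp_2ᵢ² = 0.11² + 0.02² + 0.08² + 0.10² + 0.21² + 0.27² + 0.05² + 0.16² = 0.0121 + 0.0004 + 0.0064 + 0.0100 + 0.0441 + 0.0729 + 0.0025 + 0.0256 = 0.1740
O = 0.1328 / √(0.1338 × 0.1740) = 0.1328 / 0.15258 = 0.8704

0.87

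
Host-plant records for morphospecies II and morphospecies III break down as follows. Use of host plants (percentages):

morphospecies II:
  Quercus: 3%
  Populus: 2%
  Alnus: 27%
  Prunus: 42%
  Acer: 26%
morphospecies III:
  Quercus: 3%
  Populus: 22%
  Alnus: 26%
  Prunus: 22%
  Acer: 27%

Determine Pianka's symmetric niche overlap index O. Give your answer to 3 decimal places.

Convert percentages to proportions (divide by 100).
Σ p₁ᵢp₂ᵢ = 0.0009 + 0.0044 + 0.0702 + 0.0924 + 0.0702 = 0.2381
Σp_1ᵢ² = 0.03² + 0.02² + 0.27² + 0.42² + 0.26² = 0.0009 + 0.0004 + 0.0729 + 0.1764 + 0.0676 = 0.3182
Σp_2ᵢ² = 0.03² + 0.22² + 0.26² + 0.22² + 0.27² = 0.0009 + 0.0484 + 0.0676 + 0.0484 + 0.0729 = 0.2382
O = 0.2381 / √(0.3182 × 0.2382) = 0.2381 / 0.275309 = 0.86485

0.865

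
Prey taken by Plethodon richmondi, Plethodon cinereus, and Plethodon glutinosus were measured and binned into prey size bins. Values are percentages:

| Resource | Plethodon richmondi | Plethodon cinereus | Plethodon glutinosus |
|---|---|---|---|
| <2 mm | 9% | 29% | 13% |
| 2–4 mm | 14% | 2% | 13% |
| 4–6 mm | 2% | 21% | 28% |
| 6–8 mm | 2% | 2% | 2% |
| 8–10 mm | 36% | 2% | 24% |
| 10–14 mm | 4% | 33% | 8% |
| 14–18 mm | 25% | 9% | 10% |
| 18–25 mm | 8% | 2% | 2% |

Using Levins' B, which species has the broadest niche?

Convert percentages to proportions (divide by 100).
Σp_richᵢ² = 0.09² + 0.14² + 0.02² + 0.02² + 0.36² + 0.04² + 0.25² + 0.08² = 0.0081 + 0.0196 + 0.0004 + 0.0004 + 0.1296 + 0.0016 + 0.0625 + 0.0064 = 0.2286
B_rich = 1 / 0.2286 = 4.3745
Σp_cineᵢ² = 0.29² + 0.02² + 0.21² + 0.02² + 0.02² + 0.33² + 0.09² + 0.02² = 0.0841 + 0.0004 + 0.0441 + 0.0004 + 0.0004 + 0.1089 + 0.0081 + 0.0004 = 0.2468
B_cine = 1 / 0.2468 = 4.0519
Σp_glutᵢ² = 0.13² + 0.13² + 0.28² + 0.02² + 0.24² + 0.08² + 0.10² + 0.02² = 0.0169 + 0.0169 + 0.0784 + 0.0004 + 0.0576 + 0.0064 + 0.0100 + 0.0004 = 0.1870
B_glut = 1 / 0.1870 = 5.3476
Highest B → broadest niche (most generalist): Plethodon glutinosus (B = 5.35).

Plethodon glutinosus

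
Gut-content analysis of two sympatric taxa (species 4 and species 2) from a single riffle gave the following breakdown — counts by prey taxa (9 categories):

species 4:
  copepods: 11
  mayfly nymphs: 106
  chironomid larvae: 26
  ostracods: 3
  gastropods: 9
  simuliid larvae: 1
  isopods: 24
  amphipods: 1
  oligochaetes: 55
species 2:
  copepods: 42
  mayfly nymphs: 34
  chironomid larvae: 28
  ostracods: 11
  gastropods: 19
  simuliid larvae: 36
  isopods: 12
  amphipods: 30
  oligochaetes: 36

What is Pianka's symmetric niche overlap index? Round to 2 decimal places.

0.66

Proportions for species 4 (n=236): 11/236=0.0466, 106/236=0.4492, 26/236=0.1102, 3/236=0.0127, 9/236=0.0381, 1/236=0.0042, 24/236=0.1017, 1/236=0.0042, 55/236=0.2331
Proportions for species 2 (n=248): 42/248=0.1694, 34/248=0.1371, 28/248=0.1129, 11/248=0.0444, 19/248=0.0766, 36/248=0.1452, 12/248=0.0484, 30/248=0.1210, 36/248=0.1452
Σ p₁ᵢp₂ᵢ = 0.007894 + 0.061585 + 0.012442 + 0.000564 + 0.002918 + 0.000610 + 0.004922 + 0.000508 + 0.033846 = 0.125289
Σp_1ᵢ² = 0.0466² + 0.4492² + 0.1102² + 0.0127² + 0.0381² + 0.0042² + 0.1017² + 0.0042² + 0.2331² = 0.002172 + 0.201781 + 0.012144 + 0.000161 + 0.001452 + 0.000018 + 0.010343 + 0.000018 + 0.054336 = 0.282425
Σp_2ᵢ² = 0.1694² + 0.1371² + 0.1129² + 0.0444² + 0.0766² + 0.1452² + 0.0484² + 0.1210² + 0.1452² = 0.028696 + 0.018796 + 0.012746 + 0.001971 + 0.005868 + 0.021083 + 0.002343 + 0.014641 + 0.021083 = 0.127227
O = 0.125289 / √(0.282425 × 0.127227) = 0.125289 / 0.1895576 = 0.6610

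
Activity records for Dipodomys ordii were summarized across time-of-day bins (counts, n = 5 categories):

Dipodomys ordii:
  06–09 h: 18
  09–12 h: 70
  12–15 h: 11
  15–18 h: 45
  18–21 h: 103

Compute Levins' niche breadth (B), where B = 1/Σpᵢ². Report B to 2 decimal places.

Proportions for Dipodomys ordii (n=247): 18/247=0.0729, 70/247=0.2834, 11/247=0.0445, 45/247=0.1822, 103/247=0.4170
Σpᵢ² = 0.0729² + 0.2834² + 0.0445² + 0.1822² + 0.4170² = 0.005314 + 0.080316 + 0.001980 + 0.033197 + 0.173889 = 0.294696
B = 1 / 0.294696 = 3.3933

3.39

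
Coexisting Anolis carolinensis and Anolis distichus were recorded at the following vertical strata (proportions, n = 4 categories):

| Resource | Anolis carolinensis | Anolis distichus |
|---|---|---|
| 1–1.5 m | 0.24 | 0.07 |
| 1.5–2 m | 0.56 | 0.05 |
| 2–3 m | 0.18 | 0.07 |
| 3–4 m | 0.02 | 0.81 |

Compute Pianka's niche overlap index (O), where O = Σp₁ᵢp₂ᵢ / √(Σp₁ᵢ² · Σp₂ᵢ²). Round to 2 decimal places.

Σ p₁ᵢp₂ᵢ = 0.0168 + 0.0280 + 0.0126 + 0.0162 = 0.0736
Σp_1ᵢ² = 0.24² + 0.56² + 0.18² + 0.02² = 0.0576 + 0.3136 + 0.0324 + 0.0004 = 0.4040
Σp_2ᵢ² = 0.07² + 0.05² + 0.07² + 0.81² = 0.0049 + 0.0025 + 0.0049 + 0.6561 = 0.6684
O = 0.0736 / √(0.4040 × 0.6684) = 0.0736 / 0.51965 = 0.1416

0.14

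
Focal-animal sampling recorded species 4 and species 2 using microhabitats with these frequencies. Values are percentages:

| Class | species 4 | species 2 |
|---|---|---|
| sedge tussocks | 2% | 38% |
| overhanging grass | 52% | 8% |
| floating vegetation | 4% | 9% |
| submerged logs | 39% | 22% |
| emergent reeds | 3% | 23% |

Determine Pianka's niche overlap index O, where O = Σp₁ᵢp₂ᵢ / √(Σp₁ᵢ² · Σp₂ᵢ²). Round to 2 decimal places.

Convert percentages to proportions (divide by 100).
Σ p₁ᵢp₂ᵢ = 0.0076 + 0.0416 + 0.0036 + 0.0858 + 0.0069 = 0.1455
Σp_1ᵢ² = 0.02² + 0.52² + 0.04² + 0.39² + 0.03² = 0.0004 + 0.2704 + 0.0016 + 0.1521 + 0.0009 = 0.4254
Σp_2ᵢ² = 0.38² + 0.08² + 0.09² + 0.22² + 0.23² = 0.1444 + 0.0064 + 0.0081 + 0.0484 + 0.0529 = 0.2602
O = 0.1455 / √(0.4254 × 0.2602) = 0.1455 / 0.33270 = 0.4373

0.44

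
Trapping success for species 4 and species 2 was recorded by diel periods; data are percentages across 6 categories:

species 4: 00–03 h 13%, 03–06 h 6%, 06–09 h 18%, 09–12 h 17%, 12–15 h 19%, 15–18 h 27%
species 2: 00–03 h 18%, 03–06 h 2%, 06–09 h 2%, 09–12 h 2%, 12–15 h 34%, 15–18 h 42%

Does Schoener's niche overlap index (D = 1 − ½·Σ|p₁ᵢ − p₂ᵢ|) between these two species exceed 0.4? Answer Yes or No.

Convert percentages to proportions (divide by 100).
Σ|p₁ᵢ − p₂ᵢ| = 0.05 + 0.04 + 0.16 + 0.15 + 0.15 + 0.15 = 0.70
D = 1 − ½ × 0.70 = 1 − 0.350 = 0.6500
D = 0.6500 > 0.4 → Yes.

Yes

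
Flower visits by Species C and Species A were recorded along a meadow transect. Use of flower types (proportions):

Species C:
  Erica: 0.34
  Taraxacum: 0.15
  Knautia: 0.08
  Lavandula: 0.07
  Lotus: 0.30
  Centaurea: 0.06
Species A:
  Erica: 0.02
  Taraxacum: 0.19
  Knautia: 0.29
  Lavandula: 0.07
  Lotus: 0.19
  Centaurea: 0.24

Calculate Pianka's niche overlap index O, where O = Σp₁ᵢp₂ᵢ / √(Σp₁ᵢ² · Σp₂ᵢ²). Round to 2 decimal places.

Σ p₁ᵢp₂ᵢ = 0.0068 + 0.0285 + 0.0232 + 0.0049 + 0.0570 + 0.0144 = 0.1348
Σp_1ᵢ² = 0.34² + 0.15² + 0.08² + 0.07² + 0.30² + 0.06² = 0.1156 + 0.0225 + 0.0064 + 0.0049 + 0.0900 + 0.0036 = 0.2430
Σp_2ᵢ² = 0.02² + 0.19² + 0.29² + 0.07² + 0.19² + 0.24² = 0.0004 + 0.0361 + 0.0841 + 0.0049 + 0.0361 + 0.0576 = 0.2192
O = 0.1348 / √(0.2430 × 0.2192) = 0.1348 / 0.23079 = 0.5841

0.58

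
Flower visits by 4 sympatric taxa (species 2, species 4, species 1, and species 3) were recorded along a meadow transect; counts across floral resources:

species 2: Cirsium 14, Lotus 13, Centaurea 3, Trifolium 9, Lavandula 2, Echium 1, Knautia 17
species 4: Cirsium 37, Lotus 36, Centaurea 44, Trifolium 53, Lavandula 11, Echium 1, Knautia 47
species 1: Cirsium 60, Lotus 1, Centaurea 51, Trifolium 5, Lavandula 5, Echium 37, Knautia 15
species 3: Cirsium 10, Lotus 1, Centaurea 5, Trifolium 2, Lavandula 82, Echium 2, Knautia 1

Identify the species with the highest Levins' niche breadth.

species 4

Proportions for species 2 (n=59): 14/59=0.2373, 13/59=0.2203, 3/59=0.0508, 9/59=0.1525, 2/59=0.0339, 1/59=0.0169, 17/59=0.2881
Proportions for species 4 (n=229): 37/229=0.1616, 36/229=0.1572, 44/229=0.1921, 53/229=0.2314, 11/229=0.0480, 1/229=0.0044, 47/229=0.2052
Proportions for species 1 (n=174): 60/174=0.3448, 1/174=0.0057, 51/174=0.2931, 5/174=0.0287, 5/174=0.0287, 37/174=0.2126, 15/174=0.0862
Proportions for species 3 (n=103): 10/103=0.0971, 1/103=0.0097, 5/103=0.0485, 2/103=0.0194, 82/103=0.7961, 2/103=0.0194, 1/103=0.0097
Σp_2ᵢ² = 0.2373² + 0.2203² + 0.0508² + 0.1525² + 0.0339² + 0.0169² + 0.2881² = 0.056311 + 0.048532 + 0.002581 + 0.023256 + 0.001149 + 0.000286 + 0.083002 = 0.215117
B_2 = 1 / 0.215117 = 4.6486
Σp_4ᵢ² = 0.1616² + 0.1572² + 0.1921² + 0.2314² + 0.0480² + 0.0044² + 0.2052² = 0.026115 + 0.024712 + 0.036902 + 0.053546 + 0.002304 + 0.000019 + 0.042107 = 0.185705
B_4 = 1 / 0.185705 = 5.3849
Σp_1ᵢ² = 0.3448² + 0.0057² + 0.2931² + 0.0287² + 0.0287² + 0.2126² + 0.0862² = 0.118887 + 0.000032 + 0.085908 + 0.000824 + 0.000824 + 0.045199 + 0.007430 = 0.259104
B_1 = 1 / 0.259104 = 3.8595
Σp_3ᵢ² = 0.0971² + 0.0097² + 0.0485² + 0.0194² + 0.7961² + 0.0194² + 0.0097² = 0.009428 + 0.000094 + 0.002352 + 0.000376 + 0.633775 + 0.000376 + 0.000094 = 0.646495
B_3 = 1 / 0.646495 = 1.5468
Highest B → broadest niche (most generalist): species 4 (B = 5.38).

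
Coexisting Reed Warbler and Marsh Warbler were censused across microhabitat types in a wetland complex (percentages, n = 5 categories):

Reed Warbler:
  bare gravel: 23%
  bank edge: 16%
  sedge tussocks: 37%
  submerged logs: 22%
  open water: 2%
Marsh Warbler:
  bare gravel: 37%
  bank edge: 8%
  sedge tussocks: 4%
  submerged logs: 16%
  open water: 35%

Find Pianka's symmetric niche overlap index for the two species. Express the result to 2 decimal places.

Convert percentages to proportions (divide by 100).
Σ p₁ᵢp₂ᵢ = 0.0851 + 0.0128 + 0.0148 + 0.0352 + 0.0070 = 0.1549
Σp_1ᵢ² = 0.23² + 0.16² + 0.37² + 0.22² + 0.02² = 0.0529 + 0.0256 + 0.1369 + 0.0484 + 0.0004 = 0.2642
Σp_2ᵢ² = 0.37² + 0.08² + 0.04² + 0.16² + 0.35² = 0.1369 + 0.0064 + 0.0016 + 0.0256 + 0.1225 = 0.2930
O = 0.1549 / √(0.2642 × 0.2930) = 0.1549 / 0.27823 = 0.5567

0.56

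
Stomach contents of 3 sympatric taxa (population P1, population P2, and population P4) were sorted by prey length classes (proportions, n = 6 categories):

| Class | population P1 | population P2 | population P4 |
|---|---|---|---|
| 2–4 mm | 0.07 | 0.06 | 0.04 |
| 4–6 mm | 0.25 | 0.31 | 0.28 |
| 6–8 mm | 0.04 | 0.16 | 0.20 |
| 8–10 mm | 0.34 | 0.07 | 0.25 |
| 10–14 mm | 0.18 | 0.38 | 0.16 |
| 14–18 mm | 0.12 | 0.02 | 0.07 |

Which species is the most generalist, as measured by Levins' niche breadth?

Σp_P1ᵢ² = 0.07² + 0.25² + 0.04² + 0.34² + 0.18² + 0.12² = 0.0049 + 0.0625 + 0.0016 + 0.1156 + 0.0324 + 0.0144 = 0.2314
B_P1 = 1 / 0.2314 = 4.3215
Σp_P2ᵢ² = 0.06² + 0.31² + 0.16² + 0.07² + 0.38² + 0.02² = 0.0036 + 0.0961 + 0.0256 + 0.0049 + 0.1444 + 0.0004 = 0.2750
B_P2 = 1 / 0.2750 = 3.6364
Σp_P4ᵢ² = 0.04² + 0.28² + 0.20² + 0.25² + 0.16² + 0.07² = 0.0016 + 0.0784 + 0.0400 + 0.0625 + 0.0256 + 0.0049 = 0.2130
B_P4 = 1 / 0.2130 = 4.6948
Highest B → broadest niche (most generalist): population P4 (B = 4.69).

population P4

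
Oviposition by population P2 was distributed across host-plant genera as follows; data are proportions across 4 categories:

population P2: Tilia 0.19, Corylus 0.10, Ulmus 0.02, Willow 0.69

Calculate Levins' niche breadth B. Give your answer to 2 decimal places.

1.91

Σpᵢ² = 0.19² + 0.10² + 0.02² + 0.69² = 0.0361 + 0.0100 + 0.0004 + 0.4761 = 0.5226
B = 1 / 0.5226 = 1.9135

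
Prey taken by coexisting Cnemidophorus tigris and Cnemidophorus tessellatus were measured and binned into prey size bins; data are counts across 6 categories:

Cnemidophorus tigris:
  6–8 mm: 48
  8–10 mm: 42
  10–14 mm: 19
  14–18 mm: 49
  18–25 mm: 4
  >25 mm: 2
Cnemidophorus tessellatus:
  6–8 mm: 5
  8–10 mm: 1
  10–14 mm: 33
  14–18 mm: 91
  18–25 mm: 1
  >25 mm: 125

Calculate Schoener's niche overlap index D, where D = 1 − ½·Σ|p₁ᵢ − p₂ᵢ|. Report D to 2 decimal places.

0.45

Proportions for Cnemidophorus tigris (n=164): 48/164=0.2927, 42/164=0.2561, 19/164=0.1159, 49/164=0.2988, 4/164=0.0244, 2/164=0.0122
Proportions for Cnemidophorus tessellatus (n=256): 5/256=0.0195, 1/256=0.0039, 33/256=0.1289, 91/256=0.3555, 1/256=0.0039, 125/256=0.4883
Σ|p₁ᵢ − p₂ᵢ| = 0.2732 + 0.2522 + 0.0130 + 0.0567 + 0.0205 + 0.4761 = 1.0917
D = 1 − ½ × 1.0917 = 1 − 0.54585 = 0.45415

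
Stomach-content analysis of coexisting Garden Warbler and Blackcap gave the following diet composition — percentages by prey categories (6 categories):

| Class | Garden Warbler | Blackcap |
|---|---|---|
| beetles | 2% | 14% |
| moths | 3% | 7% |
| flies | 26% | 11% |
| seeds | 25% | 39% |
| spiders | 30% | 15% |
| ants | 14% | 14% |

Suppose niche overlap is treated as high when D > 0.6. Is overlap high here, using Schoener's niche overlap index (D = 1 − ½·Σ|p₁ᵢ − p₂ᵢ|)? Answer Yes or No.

Convert percentages to proportions (divide by 100).
Σ|p₁ᵢ − p₂ᵢ| = 0.12 + 0.04 + 0.15 + 0.14 + 0.15 + 0.00 = 0.60
D = 1 − ½ × 0.60 = 1 − 0.300 = 0.7000
D = 0.7000 > 0.6 → Yes.

Yes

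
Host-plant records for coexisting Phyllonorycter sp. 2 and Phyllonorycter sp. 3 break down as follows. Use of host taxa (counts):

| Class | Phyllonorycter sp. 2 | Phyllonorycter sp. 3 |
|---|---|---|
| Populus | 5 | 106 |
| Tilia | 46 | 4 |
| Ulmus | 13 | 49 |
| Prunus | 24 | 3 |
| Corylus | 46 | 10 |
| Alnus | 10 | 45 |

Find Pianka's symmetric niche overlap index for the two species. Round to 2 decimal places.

0.26

Proportions for Phyllonorycter sp. 2 (n=144): 5/144=0.0347, 46/144=0.3194, 13/144=0.0903, 24/144=0.1667, 46/144=0.3194, 10/144=0.0694
Proportions for Phyllonorycter sp. 3 (n=217): 106/217=0.4885, 4/217=0.0184, 49/217=0.2258, 3/217=0.0138, 10/217=0.0461, 45/217=0.2074
Σ p₁ᵢp₂ᵢ = 0.016951 + 0.005877 + 0.020390 + 0.002300 + 0.014724 + 0.014394 = 0.074636
Σp_1ᵢ² = 0.0347² + 0.3194² + 0.0903² + 0.1667² + 0.3194² + 0.0694² = 0.001204 + 0.102016 + 0.008154 + 0.027789 + 0.102016 + 0.004816 = 0.245995
Σp_2ᵢ² = 0.4885² + 0.0184² + 0.2258² + 0.0138² + 0.0461² + 0.2074² = 0.238632 + 0.000339 + 0.050986 + 0.000190 + 0.002125 + 0.043015 = 0.335287
O = 0.074636 / √(0.245995 × 0.335287) = 0.074636 / 0.2871914 = 0.2599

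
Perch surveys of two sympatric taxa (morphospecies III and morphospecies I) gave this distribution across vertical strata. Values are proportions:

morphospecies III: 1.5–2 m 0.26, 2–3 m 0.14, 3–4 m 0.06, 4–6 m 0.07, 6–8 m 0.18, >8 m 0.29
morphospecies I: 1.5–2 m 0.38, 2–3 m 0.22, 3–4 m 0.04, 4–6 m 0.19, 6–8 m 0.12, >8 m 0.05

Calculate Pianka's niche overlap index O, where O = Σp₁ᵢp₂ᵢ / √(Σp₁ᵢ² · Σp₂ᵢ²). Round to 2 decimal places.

Σ p₁ᵢp₂ᵢ = 0.0988 + 0.0308 + 0.0024 + 0.0133 + 0.0216 + 0.0145 = 0.1814
Σp_1ᵢ² = 0.26² + 0.14² + 0.06² + 0.07² + 0.18² + 0.29² = 0.0676 + 0.0196 + 0.0036 + 0.0049 + 0.0324 + 0.0841 = 0.2122
Σp_2ᵢ² = 0.38² + 0.22² + 0.04² + 0.19² + 0.12² + 0.05² = 0.1444 + 0.0484 + 0.0016 + 0.0361 + 0.0144 + 0.0025 = 0.2474
O = 0.1814 / √(0.2122 × 0.2474) = 0.1814 / 0.22913 = 0.7917

0.79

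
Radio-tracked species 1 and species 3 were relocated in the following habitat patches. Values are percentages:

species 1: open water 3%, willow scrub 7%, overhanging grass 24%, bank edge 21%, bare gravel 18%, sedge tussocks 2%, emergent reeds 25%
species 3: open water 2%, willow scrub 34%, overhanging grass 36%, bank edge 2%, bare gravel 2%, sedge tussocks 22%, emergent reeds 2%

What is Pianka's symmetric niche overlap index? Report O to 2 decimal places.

Convert percentages to proportions (divide by 100).
Σ p₁ᵢp₂ᵢ = 0.0006 + 0.0238 + 0.0864 + 0.0042 + 0.0036 + 0.0044 + 0.0050 = 0.1280
Σp_1ᵢ² = 0.03² + 0.07² + 0.24² + 0.21² + 0.18² + 0.02² + 0.25² = 0.0009 + 0.0049 + 0.0576 + 0.0441 + 0.0324 + 0.0004 + 0.0625 = 0.2028
Σp_2ᵢ² = 0.02² + 0.34² + 0.36² + 0.02² + 0.02² + 0.22² + 0.02² = 0.0004 + 0.1156 + 0.1296 + 0.0004 + 0.0004 + 0.0484 + 0.0004 = 0.2952
O = 0.1280 / √(0.2028 × 0.2952) = 0.1280 / 0.24468 = 0.5231

0.52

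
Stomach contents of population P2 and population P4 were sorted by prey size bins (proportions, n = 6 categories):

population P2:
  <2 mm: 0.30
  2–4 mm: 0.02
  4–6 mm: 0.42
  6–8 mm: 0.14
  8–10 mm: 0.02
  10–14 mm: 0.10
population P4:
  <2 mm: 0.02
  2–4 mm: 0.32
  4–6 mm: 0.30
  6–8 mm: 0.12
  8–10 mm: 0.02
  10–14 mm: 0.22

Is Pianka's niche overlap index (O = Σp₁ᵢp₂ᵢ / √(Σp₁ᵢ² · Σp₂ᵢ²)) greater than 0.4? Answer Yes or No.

Yes

Σ p₁ᵢp₂ᵢ = 0.0060 + 0.0064 + 0.1260 + 0.0168 + 0.0004 + 0.0220 = 0.1776
Σp_1ᵢ² = 0.30² + 0.02² + 0.42² + 0.14² + 0.02² + 0.10² = 0.0900 + 0.0004 + 0.1764 + 0.0196 + 0.0004 + 0.0100 = 0.2968
Σp_2ᵢ² = 0.02² + 0.32² + 0.30² + 0.12² + 0.02² + 0.22² = 0.0004 + 0.1024 + 0.0900 + 0.0144 + 0.0004 + 0.0484 = 0.2560
O = 0.1776 / √(0.2968 × 0.2560) = 0.1776 / 0.27565 = 0.6443
O = 0.6443 > 0.4 → Yes.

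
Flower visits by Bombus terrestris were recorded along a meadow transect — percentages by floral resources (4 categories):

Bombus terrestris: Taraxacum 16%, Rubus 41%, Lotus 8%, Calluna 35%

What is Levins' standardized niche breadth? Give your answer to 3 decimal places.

0.700

Convert percentages to proportions (divide by 100).
Σpᵢ² = 0.16² + 0.41² + 0.08² + 0.35² = 0.0256 + 0.1681 + 0.0064 + 0.1225 = 0.3226
B = 1 / 0.3226 = 3.09981
Bₛ = (B − 1)/(n − 1) = (3.09981 − 1)/(4 − 1) = 2.09981/3 = 0.69994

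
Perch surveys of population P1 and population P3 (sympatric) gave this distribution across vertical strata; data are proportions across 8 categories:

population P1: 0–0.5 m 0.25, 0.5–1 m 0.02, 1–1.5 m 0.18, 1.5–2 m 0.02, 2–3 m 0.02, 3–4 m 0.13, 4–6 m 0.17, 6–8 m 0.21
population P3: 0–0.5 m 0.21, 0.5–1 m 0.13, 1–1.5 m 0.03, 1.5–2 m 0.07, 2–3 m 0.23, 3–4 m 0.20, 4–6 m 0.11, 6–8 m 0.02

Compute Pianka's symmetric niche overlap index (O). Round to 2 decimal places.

0.64

Σ p₁ᵢp₂ᵢ = 0.0525 + 0.0026 + 0.0054 + 0.0014 + 0.0046 + 0.0260 + 0.0187 + 0.0042 = 0.1154
Σp_1ᵢ² = 0.25² + 0.02² + 0.18² + 0.02² + 0.02² + 0.13² + 0.17² + 0.21² = 0.0625 + 0.0004 + 0.0324 + 0.0004 + 0.0004 + 0.0169 + 0.0289 + 0.0441 = 0.1860
Σp_2ᵢ² = 0.21² + 0.13² + 0.03² + 0.07² + 0.23² + 0.20² + 0.11² + 0.02² = 0.0441 + 0.0169 + 0.0009 + 0.0049 + 0.0529 + 0.0400 + 0.0121 + 0.0004 = 0.1722
O = 0.1154 / √(0.1860 × 0.1722) = 0.1154 / 0.17897 = 0.6448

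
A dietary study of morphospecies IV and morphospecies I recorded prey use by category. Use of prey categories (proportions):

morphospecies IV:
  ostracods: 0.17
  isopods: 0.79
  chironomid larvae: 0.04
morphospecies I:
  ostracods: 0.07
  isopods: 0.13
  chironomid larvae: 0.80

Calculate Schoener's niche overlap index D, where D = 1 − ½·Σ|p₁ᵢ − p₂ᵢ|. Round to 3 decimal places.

Σ|p₁ᵢ − p₂ᵢ| = 0.10 + 0.66 + 0.76 = 1.52
D = 1 − ½ × 1.52 = 1 − 0.760 = 0.24000

0.240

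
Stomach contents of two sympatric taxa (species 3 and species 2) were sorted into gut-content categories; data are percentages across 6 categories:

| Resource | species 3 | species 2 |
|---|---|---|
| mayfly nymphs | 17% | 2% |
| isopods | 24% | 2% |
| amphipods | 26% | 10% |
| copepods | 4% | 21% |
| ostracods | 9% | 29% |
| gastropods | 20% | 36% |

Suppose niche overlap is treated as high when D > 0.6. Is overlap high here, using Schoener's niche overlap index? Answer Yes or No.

Convert percentages to proportions (divide by 100).
Σ|p₁ᵢ − p₂ᵢ| = 0.15 + 0.22 + 0.16 + 0.17 + 0.20 + 0.16 = 1.06
D = 1 − ½ × 1.06 = 1 − 0.530 = 0.4700
D = 0.4700 < 0.6 → No.

No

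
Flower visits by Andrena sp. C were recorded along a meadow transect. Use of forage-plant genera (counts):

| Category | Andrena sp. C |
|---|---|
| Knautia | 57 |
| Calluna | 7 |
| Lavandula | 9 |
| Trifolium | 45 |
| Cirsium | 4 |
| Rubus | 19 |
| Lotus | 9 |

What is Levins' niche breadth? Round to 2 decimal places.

3.84

Proportions for Andrena sp. C (n=150): 57/150=0.3800, 7/150=0.0467, 9/150=0.0600, 45/150=0.3000, 4/150=0.0267, 19/150=0.1267, 9/150=0.0600
Σpᵢ² = 0.3800² + 0.0467² + 0.0600² + 0.3000² + 0.0267² + 0.1267² + 0.0600² = 0.144400 + 0.002181 + 0.003600 + 0.090000 + 0.000713 + 0.016053 + 0.003600 = 0.260547
B = 1 / 0.260547 = 3.8381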